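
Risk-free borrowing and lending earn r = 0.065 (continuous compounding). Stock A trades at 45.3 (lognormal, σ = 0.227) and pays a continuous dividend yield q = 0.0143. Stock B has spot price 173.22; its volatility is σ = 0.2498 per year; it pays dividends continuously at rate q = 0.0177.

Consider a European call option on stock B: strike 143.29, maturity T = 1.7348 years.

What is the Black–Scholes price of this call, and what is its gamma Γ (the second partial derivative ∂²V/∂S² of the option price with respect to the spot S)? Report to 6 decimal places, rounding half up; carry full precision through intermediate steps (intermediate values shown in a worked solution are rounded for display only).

σ√T = 0.2498·√1.7348 = 0.329016
d₁ = (ln(S/K) + (r−q+σ²/2)T) / (σ√T) = (ln(173.22/143.29) + (0.065−0.0177+0.2498²/2)·1.7348) / 0.329016 = (0.189692 + 0.136182) / 0.329016 = 0.990449
d₂ = d₁ − σ√T = 0.990449 − 0.329016 = 0.661433
e^{−rT} = 0.893363
e^{−qT} = 0.969761
N(d₁) = 0.839023,  N(d₂) = 0.745833
Call price V = S·e^{−qT}·N(d₁) − K·e^{−rT}·N(d₂) = 140.940667 − 95.474062 = 45.466605
φ(d₁) = (1/√(2π))·e^{−d₁²/2} = 0.244282
Γ = e^{−qT}·φ(d₁) / (S·σ·√T) = 0.004157

price = 45.466605
Γ = 0.004157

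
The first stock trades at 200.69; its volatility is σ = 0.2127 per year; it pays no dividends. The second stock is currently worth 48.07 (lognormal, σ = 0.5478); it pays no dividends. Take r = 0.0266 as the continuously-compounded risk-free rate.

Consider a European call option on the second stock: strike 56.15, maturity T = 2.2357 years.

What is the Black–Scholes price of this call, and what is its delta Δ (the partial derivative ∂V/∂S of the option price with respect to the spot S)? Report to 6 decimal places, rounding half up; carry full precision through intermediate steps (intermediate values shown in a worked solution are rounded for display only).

price = 13.733065
Δ = 0.615033

σ√T = 0.5478·√2.2357 = 0.819085
d₁ = (ln(S/K) + (r+σ²/2)T) / (σ√T) = (ln(48.07/56.15) + (0.0266+0.5478²/2)·2.2357) / 0.819085 = (-0.155368 + 0.394919) / 0.819085 = 0.292462
d₂ = d₁ − σ√T = 0.292462 − 0.819085 = -0.526623
e^{−rT} = 0.942264
N(d₁) = 0.615033,  N(d₂) = 0.299228
Call price V = S·N(d₁) − K·e^{−rT}·N(d₂) = 29.564649 − 15.831584 = 13.733065
Δ = N(d₁) = 0.615033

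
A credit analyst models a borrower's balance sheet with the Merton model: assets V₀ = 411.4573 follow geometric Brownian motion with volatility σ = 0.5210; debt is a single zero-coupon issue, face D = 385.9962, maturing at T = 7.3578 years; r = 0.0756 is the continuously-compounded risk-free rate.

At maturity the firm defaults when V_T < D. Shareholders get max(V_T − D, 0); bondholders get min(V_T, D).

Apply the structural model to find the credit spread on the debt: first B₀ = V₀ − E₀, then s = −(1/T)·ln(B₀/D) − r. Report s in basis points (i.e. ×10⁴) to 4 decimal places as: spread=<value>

spread=630.7353

Apply the equity-as-call identities (strike 385.9962, horizon 7.3578 years):
d₁ = [ln(V₀/D) + (r + σ²/2)T] / (σ√T)
   = [ln(411.4573/385.9962) + (0.0756 + 0.5·0.5210²)·7.3578] / (0.5210·√7.3578)
   = [0.063878 + 1.554854] / 1.413226 = 1.145416
d₂ = d₁ − σ√T = 1.145416 − 1.413226 = -0.267811
N(d₁) = 0.873982,  N(d₂) = 0.394423,  e^(−rT) = 0.573355
E₀ = V₀·N(d₁) − D·e^(−rT)·N(d₂)
   = 411.4573·0.873982 − 385.9962·0.573355·0.394423 = 272.315243
B₀ = V₀ − E₀ = 411.4573 − 272.315243 = 139.142057
spread = −(1/T)·ln(B₀/D) − r = −(1/7.3578)·ln(139.142057/385.9962) − 0.0756 = 0.06307353
in basis points: 0.06307353 × 10⁴ = 630.7353 bp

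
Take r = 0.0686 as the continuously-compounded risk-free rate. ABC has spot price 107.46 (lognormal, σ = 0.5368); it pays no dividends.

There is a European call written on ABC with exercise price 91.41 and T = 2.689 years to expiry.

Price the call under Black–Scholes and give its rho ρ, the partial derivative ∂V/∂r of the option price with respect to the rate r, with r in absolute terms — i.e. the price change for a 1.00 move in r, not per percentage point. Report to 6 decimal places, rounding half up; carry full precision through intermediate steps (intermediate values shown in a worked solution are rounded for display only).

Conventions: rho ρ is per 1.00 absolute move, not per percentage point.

price = 49.134169
ρ = 98.383333

σ√T = 0.5368·√2.689 = 0.880254
d₁ = (ln(S/K) + (r+σ²/2)T) / (σ√T) = (ln(107.46/91.41) + (0.0686+0.5368²/2)·2.689) / 0.880254 = (0.161764 + 0.571889) / 0.880254 = 0.833456
d₂ = d₁ − σ√T = 0.833456 − 0.880254 = -0.046798
e^{−rT} = 0.831549
N(d₁) = 0.797706,  N(d₂) = 0.481337
Call price V = S·N(d₁) − K·e^{−rT}·N(d₂) = 85.721500 − 36.587331 = 49.134169
ρ = K·T·e^{−rT}·N(d₂) = 98.383333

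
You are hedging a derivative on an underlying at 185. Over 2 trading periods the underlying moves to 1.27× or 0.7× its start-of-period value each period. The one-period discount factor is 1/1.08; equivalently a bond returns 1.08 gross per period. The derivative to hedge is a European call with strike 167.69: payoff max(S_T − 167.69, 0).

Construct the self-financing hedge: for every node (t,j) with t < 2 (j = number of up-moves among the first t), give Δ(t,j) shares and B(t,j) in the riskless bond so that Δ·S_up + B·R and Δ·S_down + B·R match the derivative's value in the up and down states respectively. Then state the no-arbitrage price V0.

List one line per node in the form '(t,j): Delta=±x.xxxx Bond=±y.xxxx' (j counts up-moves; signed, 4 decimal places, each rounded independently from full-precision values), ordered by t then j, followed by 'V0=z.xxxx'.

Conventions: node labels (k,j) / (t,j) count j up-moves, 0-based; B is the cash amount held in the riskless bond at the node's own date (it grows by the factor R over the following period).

(0,0): Delta=0.7651 Bond=-91.7378
(1,0): Delta=0.0000 Bond=0.0000
(1,1): Delta=0.9759 Bond=-148.6153
V0=49.8005

Since d<R<u, set p* = (R−d)/(u−d) = 0.6667; price each node as the discounted p*-expectation of its children.
At maturity the claim pays: V(2,0)=0.0000, V(2,1)=0.0000, V(2,2)=130.6965
  t=1,j=0: stock 129.5000 → up 164.4650 (V=0.0000), down 90.6500 (V=0.0000). Price 0.0000; hedge Δ=0.0000, bond B=0.0000.
  t=1,j=1: stock 234.9500 → up 298.3865 (V=130.6965), down 164.4650 (V=0.0000). Price 80.6769; hedge Δ=0.9759, bond B=-148.6153.
  t=0,j=0: stock 185.0000 → up 234.9500 (V=80.6769), down 129.5000 (V=0.0000). Price 49.8005; hedge Δ=0.7651, bond B=-91.7378.
As a check, the time-0 holding Δ(0,0)·S0 + B(0,0) comes to 49.8005 — exactly V0.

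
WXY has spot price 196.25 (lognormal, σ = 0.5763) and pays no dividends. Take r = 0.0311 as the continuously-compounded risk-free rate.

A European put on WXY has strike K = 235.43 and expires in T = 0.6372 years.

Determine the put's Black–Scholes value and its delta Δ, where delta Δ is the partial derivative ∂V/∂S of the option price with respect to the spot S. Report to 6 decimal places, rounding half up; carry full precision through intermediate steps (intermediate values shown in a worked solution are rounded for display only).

σ√T = 0.5763·√0.6372 = 0.460030
d₁ = (ln(S/K) + (r+σ²/2)T) / (σ√T) = (ln(196.25/235.43) + (0.0311+0.5763²/2)·0.6372) / 0.460030 = (-0.182024 + 0.125631) / 0.460030 = -0.122586
d₂ = d₁ − σ√T = -0.122586 − 0.460030 = -0.582617
e^{−rT} = 0.980378
N(−d₁) = 0.548783,  N(−d₂) = 0.719924
Put price V = K·e^{−rT}·N(−d₂) − S·N(−d₁) = 166.166030 − 107.698588 = 58.467442
Δ = −N(−d₁) = -0.548783

price = 58.467442
Δ = -0.548783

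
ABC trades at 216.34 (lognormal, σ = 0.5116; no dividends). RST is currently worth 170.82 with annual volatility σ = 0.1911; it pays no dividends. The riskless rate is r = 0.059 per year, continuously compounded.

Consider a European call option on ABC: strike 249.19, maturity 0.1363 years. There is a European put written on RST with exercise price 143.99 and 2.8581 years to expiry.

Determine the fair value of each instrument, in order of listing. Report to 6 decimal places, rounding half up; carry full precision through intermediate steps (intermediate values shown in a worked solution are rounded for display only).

[ABC call K=249.19]
σ√T = 0.5116·√0.1363 = 0.188877
d₁ = (ln(S/K) + (r+σ²/2)T) / (σ√T) = (ln(216.34/249.19) + (0.059+0.5116²/2)·0.1363) / 0.188877 = (-0.141364 + 0.025879) / 0.188877 = -0.611433
d₂ = d₁ − σ√T = -0.611433 − 0.188877 = -0.800310
e^{−rT} = 0.991991
N(d₁) = 0.270456,  N(d₂) = 0.211766
price = S·N(d₁) − K·e^{−rT}·N(d₂) = 58.510542 − 52.347219 = 6.163323
[RST put K=143.99]
σ√T = 0.1911·√2.8581 = 0.323072
d₁ = (ln(S/K) + (r+σ²/2)T) / (σ√T) = (ln(170.82/143.99) + (0.059+0.1911²/2)·2.8581) / 0.323072 = (0.170867 + 0.220816) / 0.323072 = 1.212368
d₂ = d₁ − σ√T = 1.212368 − 0.323072 = 0.889296
e^{−rT} = 0.844823
N(−d₁) = 0.112686,  N(−d₂) = 0.186922
price = K·e^{−rT}·N(−d₂) − S·N(−d₁) = 22.738337 − 19.248987 = 3.489351

price(ABC call K=249.19) = 6.163323
price(RST put K=143.99) = 3.489351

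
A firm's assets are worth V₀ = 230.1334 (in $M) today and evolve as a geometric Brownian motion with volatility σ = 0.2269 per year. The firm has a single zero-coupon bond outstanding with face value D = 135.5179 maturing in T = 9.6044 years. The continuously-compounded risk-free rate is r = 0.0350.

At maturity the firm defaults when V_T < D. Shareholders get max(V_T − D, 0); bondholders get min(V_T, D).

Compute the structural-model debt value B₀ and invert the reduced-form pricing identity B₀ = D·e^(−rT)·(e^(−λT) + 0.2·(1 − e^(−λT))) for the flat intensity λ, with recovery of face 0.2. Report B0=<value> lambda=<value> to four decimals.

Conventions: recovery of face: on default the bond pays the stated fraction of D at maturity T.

B0=91.5331 lambda=0.0074

Equity is a call on the firm's assets struck at D = 135.5179:
d₁ = [ln(V₀/D) + (r + σ²/2)T] / (σ√T)
   = [ln(230.1334/135.5179) + (0.0350 + 0.5·0.2269²)·9.6044] / (0.2269·√9.6044)
   = [0.529555 + 0.583389] / 0.703185 = 1.582719
d₂ = d₁ − σ√T = 1.582719 − 0.703185 = 0.879534
N(d₁) = 0.943257,  N(d₂) = 0.810444,  e^(−rT) = 0.714513
E₀ = V₀·N(d₁) − D·e^(−rT)·N(d₂)
   = 230.1334·0.943257 − 135.5179·0.714513·0.810444 = 138.600253
B₀ = V₀ − E₀ = 230.1334 − 138.600253 = 91.533147
e^(−λT) = (B₀·e^(rT)/D − 0.2)/(1 − 0.2) = (91.5331·1.399555/135.5179 − 0.2)/0.8 = 0.93162956
λ = −ln(0.93162956)/9.6044 = 0.007374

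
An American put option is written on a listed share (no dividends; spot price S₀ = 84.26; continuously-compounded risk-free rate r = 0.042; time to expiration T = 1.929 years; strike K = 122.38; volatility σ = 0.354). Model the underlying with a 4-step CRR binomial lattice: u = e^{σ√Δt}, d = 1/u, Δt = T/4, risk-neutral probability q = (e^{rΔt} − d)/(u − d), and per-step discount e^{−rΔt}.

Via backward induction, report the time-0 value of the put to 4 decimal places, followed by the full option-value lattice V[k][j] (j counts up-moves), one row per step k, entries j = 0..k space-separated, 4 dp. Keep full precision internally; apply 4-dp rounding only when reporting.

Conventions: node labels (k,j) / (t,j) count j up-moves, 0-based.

price = 40.1073
tree:
40.1073
56.4842 24.0787
70.8460 38.1200 9.8966
82.0777 56.4842 19.4231 0.0000
90.8614 70.8460 38.1200 0.0000 0.0000

params: Δt=0.48225 u=1.27869 d=0.78205 q=0.48005 e^(-rΔt)=0.97995
t_4 payoffs: 90.8614 70.8460 38.1200 0.0000 0.0000
k=3: node(3,0) S=40.3023 payoff=82.0777 vs cont=79.6238 → 82.0777 [stop]  node(3,1) S=65.8958 payoff=56.4842 vs cont=54.0304 → 56.4842 [stop]  node(3,2) S=107.7420 payoff=14.6380 vs cont=19.4231 → 19.4231 [wait]  node(3,3) S=176.1622 payoff=0.0000 vs cont=0.0000 → 0.0000 [wait]
k=2: node(2,0) S=51.5340 payoff=70.8460 vs cont=68.3922 → 70.8460 [stop]  node(2,1) S=84.2600 payoff=38.1200 vs cont=37.9172 → 38.1200 [stop]  node(2,2) S=137.7682 payoff=0.0000 vs cont=9.8966 → 9.8966 [wait]
k=1: node(1,0) S=65.8958 payoff=56.4842 vs cont=54.0304 → 56.4842 [stop]  node(1,1) S=107.7420 payoff=14.6380 vs cont=24.0787 → 24.0787 [wait]
k=0: node(0,0) S=84.2600 payoff=38.1200 vs cont=40.1073 → 40.1073 [wait]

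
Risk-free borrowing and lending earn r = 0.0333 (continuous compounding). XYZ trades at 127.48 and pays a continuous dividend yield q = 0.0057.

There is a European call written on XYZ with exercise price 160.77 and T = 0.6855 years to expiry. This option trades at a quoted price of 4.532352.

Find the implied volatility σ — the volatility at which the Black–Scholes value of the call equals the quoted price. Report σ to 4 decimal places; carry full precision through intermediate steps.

sigma = 0.3227

At σ = 0.3227 the Black–Scholes value reproduces the quote:
σ√T = 0.3227·√0.6855 = 0.267179
d₁ = (ln(S/K) + (r−q+σ²/2)T) / (σ√T) = (ln(127.48/160.77) + (0.0333−0.0057+0.3227²/2)·0.6855) / 0.267179 = (-0.232015 + 0.054612) / 0.267179 = -0.663985
d₂ = d₁ − σ√T = -0.663985 − 0.267179 = -0.931165
e^{−rT} = 0.977431
e^{−qT} = 0.996100
N(d₁) = 0.253350,  N(d₂) = 0.175884
V = S·e^{−qT}·N(d₁) − K·e^{−rT}·N(d₂) = 32.171086 − 27.638734 = 4.532352 (matching the quote); vega is positive throughout, so no other σ reproduces this price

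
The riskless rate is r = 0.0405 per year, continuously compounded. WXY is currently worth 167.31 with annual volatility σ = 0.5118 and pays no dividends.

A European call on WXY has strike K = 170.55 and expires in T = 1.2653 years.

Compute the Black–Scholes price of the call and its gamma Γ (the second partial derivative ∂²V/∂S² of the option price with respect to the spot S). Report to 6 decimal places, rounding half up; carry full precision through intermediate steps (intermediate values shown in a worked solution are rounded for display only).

σ√T = 0.5118·√1.2653 = 0.575701
d₁ = (ln(S/K) + (r+σ²/2)T) / (σ√T) = (ln(167.31/170.55) + (0.0405+0.5118²/2)·1.2653) / 0.575701 = (-0.019180 + 0.216961) / 0.575701 = 0.343547
d₂ = d₁ − σ√T = 0.343547 − 0.575701 = -0.232154
e^{−rT} = 0.950046
N(d₁) = 0.634407,  N(d₂) = 0.408209
Call price V = S·N(d₁) − K·e^{−rT}·N(d₂) = 106.142553 − 66.142289 = 40.000264
φ(d₁) = (1/√(2π))·e^{−d₁²/2} = 0.376081
Γ = φ(d₁) / (S·σ·√T) = 0.003904

price = 40.000264
Γ = 0.003904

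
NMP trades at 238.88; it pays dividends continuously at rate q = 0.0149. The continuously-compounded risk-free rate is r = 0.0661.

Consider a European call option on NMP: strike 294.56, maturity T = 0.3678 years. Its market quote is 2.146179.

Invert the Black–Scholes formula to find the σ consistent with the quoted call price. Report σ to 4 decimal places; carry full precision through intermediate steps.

sigma = 0.2561

At σ = 0.2561 the Black–Scholes value reproduces the quote:
σ√T = 0.2561·√0.3678 = 0.155316
d₁ = (ln(S/K) + (r−q+σ²/2)T) / (σ√T) = (ln(238.88/294.56) + (0.0661−0.0149+0.2561²/2)·0.3678) / 0.155316 = (-0.209521 + 0.030893) / 0.155316 = -1.150099
d₂ = d₁ − σ√T = -1.150099 − 0.155316 = -1.305415
e^{−rT} = 0.975982
e^{−qT} = 0.994535
N(d₁) = 0.125051,  N(d₂) = 0.095876
V = S·e^{−qT}·N(d₁) − K·e^{−rT}·N(d₂) = 29.709033 − 27.562854 = 2.146179 (the observed quote) — the price is monotone increasing in volatility, hence this σ is the only solution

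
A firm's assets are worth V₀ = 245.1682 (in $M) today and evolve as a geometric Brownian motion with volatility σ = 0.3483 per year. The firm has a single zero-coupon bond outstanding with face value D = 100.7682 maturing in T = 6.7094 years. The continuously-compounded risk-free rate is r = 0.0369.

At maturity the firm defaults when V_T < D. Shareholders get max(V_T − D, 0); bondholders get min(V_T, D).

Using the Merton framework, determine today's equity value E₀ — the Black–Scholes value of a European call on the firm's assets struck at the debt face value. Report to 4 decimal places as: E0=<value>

Work the structural quantities from V₀ = 245.1682 against face 100.7682:
d₁ = [ln(V₀/D) + (r + σ²/2)T] / (σ√T)
   = [ln(245.1682/100.7682) + (0.0369 + 0.5·0.3483²)·6.7094] / (0.3483·√6.7094)
   = [0.889122 + 0.654545] / 0.902184 = 1.711033
d₂ = d₁ − σ√T = 1.711033 − 0.902184 = 0.808848
N(d₁) = 0.956462,  N(d₂) = 0.790699,  e^(−rT) = 0.780690
E₀ = V₀·N(d₁) − D·e^(−rT)·N(d₂)
   = 245.1682·0.956462 − 100.7682·0.780690·0.790699 = 172.290896

E0=172.2909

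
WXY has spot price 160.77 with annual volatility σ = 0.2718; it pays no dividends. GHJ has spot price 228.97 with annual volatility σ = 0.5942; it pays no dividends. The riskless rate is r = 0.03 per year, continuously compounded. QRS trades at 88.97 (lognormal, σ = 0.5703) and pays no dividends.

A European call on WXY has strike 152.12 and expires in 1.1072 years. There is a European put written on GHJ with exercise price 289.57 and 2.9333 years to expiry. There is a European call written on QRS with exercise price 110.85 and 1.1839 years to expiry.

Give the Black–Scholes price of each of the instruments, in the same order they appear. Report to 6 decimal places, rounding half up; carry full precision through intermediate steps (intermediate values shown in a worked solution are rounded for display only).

[WXY call K=152.12]
σ√T = 0.2718·√1.1072 = 0.285998
d₁ = (ln(S/K) + (r+σ²/2)T) / (σ√T) = (ln(160.77/152.12) + (0.03+0.2718²/2)·1.1072) / 0.285998 = (0.055305 + 0.074113) / 0.285998 = 0.452516
d₂ = d₁ − σ√T = 0.452516 − 0.285998 = 0.166518
e^{−rT} = 0.967330
N(d₁) = 0.674551,  N(d₂) = 0.566125
price = S·N(d₁) − K·e^{−rT}·N(d₂) = 108.447601 − 83.305444 = 25.142157
[GHJ put K=289.57]
σ√T = 0.5942·√2.9333 = 1.017679
d₁ = (ln(S/K) + (r+σ²/2)T) / (σ√T) = (ln(228.97/289.57) + (0.03+0.5942²/2)·2.9333) / 1.017679 = (-0.234806 + 0.605834) / 1.017679 = 0.364583
d₂ = d₁ − σ√T = 0.364583 − 1.017679 = -0.653096
e^{−rT} = 0.915762
N(−d₁) = 0.357711,  N(−d₂) = 0.743153
price = K·e^{−rT}·N(−d₂) − S·N(−d₁) = 197.067164 − 81.905181 = 115.161984
[QRS call K=110.85]
σ√T = 0.5703·√1.1839 = 0.620527
d₁ = (ln(S/K) + (r+σ²/2)T) / (σ√T) = (ln(88.97/110.85) + (0.03+0.5703²/2)·1.1839) / 0.620527 = (-0.219879 + 0.228044) / 0.620527 = 0.013159
d₂ = d₁ − σ√T = 0.013159 − 0.620527 = -0.607369
e^{−rT} = 0.965106
N(d₁) = 0.505249,  N(d₂) = 0.271803
price = S·N(d₁) − K·e^{−rT}·N(d₂) = 44.952041 − 29.078057 = 15.873984

price(WXY call K=152.12) = 25.142157
price(GHJ put K=289.57) = 115.161984
price(QRS call K=110.85) = 15.873984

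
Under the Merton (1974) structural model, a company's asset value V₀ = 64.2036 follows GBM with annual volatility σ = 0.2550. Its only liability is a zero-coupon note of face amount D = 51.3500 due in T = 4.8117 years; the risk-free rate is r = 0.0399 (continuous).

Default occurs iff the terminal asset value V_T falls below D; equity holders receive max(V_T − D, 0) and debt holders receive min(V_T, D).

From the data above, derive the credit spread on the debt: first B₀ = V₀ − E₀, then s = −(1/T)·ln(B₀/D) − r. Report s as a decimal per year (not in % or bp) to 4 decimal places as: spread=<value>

spread=0.0195

Apply the equity-as-call identities (strike 51.3500, horizon 4.8117 years):
d₁ = [ln(V₀/D) + (r + σ²/2)T] / (σ√T)
   = [ln(64.2036/51.3500) + (0.0399 + 0.5·0.2550²)·4.8117] / (0.2550·√4.8117)
   = [0.223394 + 0.348427] / 0.559357 = 1.022283
d₂ = d₁ − σ√T = 1.022283 − 0.559357 = 0.462925
N(d₁) = 0.846676,  N(d₂) = 0.678291,  e^(−rT) = 0.825318
E₀ = V₀·N(d₁) − D·e^(−rT)·N(d₂)
   = 64.2036·0.846676 − 51.3500·0.825318·0.678291 = 25.613658
B₀ = V₀ − E₀ = 64.2036 − 25.613658 = 38.589942
spread = −(1/T)·ln(B₀/D) − r = −(1/4.8117)·ln(38.589942/51.3500) − 0.0399 = 0.01947055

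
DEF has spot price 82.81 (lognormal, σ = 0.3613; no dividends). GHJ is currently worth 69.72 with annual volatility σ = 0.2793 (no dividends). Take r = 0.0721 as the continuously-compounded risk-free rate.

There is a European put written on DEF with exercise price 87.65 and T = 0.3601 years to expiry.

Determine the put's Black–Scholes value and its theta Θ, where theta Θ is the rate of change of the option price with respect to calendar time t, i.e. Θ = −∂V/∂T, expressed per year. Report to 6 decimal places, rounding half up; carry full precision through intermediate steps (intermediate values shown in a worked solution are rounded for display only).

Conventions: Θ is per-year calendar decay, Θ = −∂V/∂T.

σ√T = 0.3613·√0.3601 = 0.216810
d₁ = (ln(S/K) + (r+σ²/2)T) / (σ√T) = (ln(82.81/87.65) + (0.0721+0.3613²/2)·0.3601) / 0.216810 = (-0.056803 + 0.049467) / 0.216810 = -0.033837
d₂ = d₁ − σ√T = -0.033837 − 0.216810 = -0.250647
e^{−rT} = 0.974371
N(−d₁) = 0.513497,  N(−d₂) = 0.598957
Put price V = K·e^{−rT}·N(−d₂) − S·N(−d₁) = 51.153060 − 42.522649 = 8.630411
φ(d₁) = (1/√(2π))·e^{−d₁²/2} = 0.398714
Θ = −S·φ(d₁)·σ/(2√T) + r·K·e^{−rT}·N(−d₂) = −9.939639 + 3.688136 = -6.251504

price = 8.630411
Θ = -6.251504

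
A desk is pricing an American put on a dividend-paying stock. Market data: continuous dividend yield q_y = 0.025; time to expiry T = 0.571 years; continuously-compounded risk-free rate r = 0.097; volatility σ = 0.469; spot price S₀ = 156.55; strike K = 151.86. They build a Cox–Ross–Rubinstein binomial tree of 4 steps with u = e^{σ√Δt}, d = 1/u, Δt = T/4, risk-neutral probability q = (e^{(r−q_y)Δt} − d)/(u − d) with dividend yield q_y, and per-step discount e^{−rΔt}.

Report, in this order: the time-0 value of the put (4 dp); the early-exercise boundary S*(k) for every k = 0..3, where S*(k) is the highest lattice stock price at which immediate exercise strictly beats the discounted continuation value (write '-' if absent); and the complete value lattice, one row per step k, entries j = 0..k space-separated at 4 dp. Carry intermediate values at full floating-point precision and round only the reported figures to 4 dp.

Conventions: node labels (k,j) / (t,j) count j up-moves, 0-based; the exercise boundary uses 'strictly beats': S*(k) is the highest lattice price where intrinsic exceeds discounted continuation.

params: Δt=0.14275 u=1.19387 d=0.83761 q=0.48481 e^(-rΔt)=0.98625
t_4 payoffs: 74.8003 42.0252 0.0000 0.0000 0.0000
t_3: node(3,0) S=91.9991 payoff=59.8609 vs cont=58.1004 → 59.8609 [stop]  node(3,1) S=131.1283 payoff=20.7317 vs cont=21.3530 → 21.3530 [wait]  node(3,2) S=186.9001 payoff=0.0000 vs cont=0.0000 → 0.0000 [wait]  node(3,3) S=266.3928 payoff=0.0000 vs cont=0.0000 → 0.0000 [wait]  ⇒ S*(3)=91.9991
t_2: node(2,0) S=109.8348 payoff=42.0252 vs cont=40.6253 → 42.0252 [stop]  node(2,1) S=156.5500 payoff=0.0000 vs cont=10.8495 → 10.8495 [wait]  node(2,2) S=223.1341 payoff=0.0000 vs cont=0.0000 → 0.0000 [wait]  ⇒ S*(2)=109.8348
t_1: node(1,0) S=131.1283 payoff=20.7317 vs cont=26.5407 → 26.5407 [wait]  node(1,1) S=186.9001 payoff=0.0000 vs cont=5.5126 → 5.5126 [wait]  ⇒ S*(1)=-
t_0: node(0,0) S=156.5500 payoff=0.0000 vs cont=16.1212 → 16.1212 [wait]  ⇒ S*(0)=-

price = 16.1212
boundary = - - 109.8348 91.9991
tree:
16.1212
26.5407 5.5126
42.0252 10.8495 0.0000
59.8609 21.3530 0.0000 0.0000
74.8003 42.0252 0.0000 0.0000 0.0000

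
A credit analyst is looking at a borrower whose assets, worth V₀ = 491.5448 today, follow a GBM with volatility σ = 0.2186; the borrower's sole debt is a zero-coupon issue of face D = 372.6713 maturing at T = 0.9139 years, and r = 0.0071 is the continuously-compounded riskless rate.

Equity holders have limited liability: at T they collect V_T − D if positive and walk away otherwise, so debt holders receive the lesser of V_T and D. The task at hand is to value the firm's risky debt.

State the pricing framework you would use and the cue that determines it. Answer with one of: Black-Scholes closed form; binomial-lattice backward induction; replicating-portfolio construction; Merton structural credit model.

Key observation: the data describe a firm's assets (V₀ = 491.5448, GBM) and a single zero-coupon debt of face 372.6713, so credit quantities follow from equity-as-call in the structural model.

framework: Merton structural credit model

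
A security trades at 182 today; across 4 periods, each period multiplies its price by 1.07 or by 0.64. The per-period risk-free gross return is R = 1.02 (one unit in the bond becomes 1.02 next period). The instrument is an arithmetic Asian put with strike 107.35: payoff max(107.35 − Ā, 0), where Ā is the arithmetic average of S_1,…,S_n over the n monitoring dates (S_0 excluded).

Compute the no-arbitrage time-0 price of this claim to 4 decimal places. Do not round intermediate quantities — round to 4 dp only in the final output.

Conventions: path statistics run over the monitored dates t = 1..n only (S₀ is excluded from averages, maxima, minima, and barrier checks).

With p* = (R−d)/(u−d) = 0.8837, sum probability × payoff across the paths and divide by R^4.
Enumerate all 2^4 = 16 price paths (U = up ×1.07, D = down ×0.64); each path with k up-moves has probability p*^k·(1−p*)^(4−k).
DDDD: Ā=67.3180, payoff=40.0320, prob=0.000183
UDDD: Ā=112.5473, payoff=0.0000, prob=0.001389
DUDD: Ā=92.9823, payoff=14.3677, prob=0.001389
UUDD: Ā=155.4547, payoff=0.0000, prob=0.010559
DDUD: Ā=80.4607, payoff=26.8893, prob=0.001389
UDUD: Ā=134.5202, payoff=0.0000, prob=0.010559
DUUD: Ā=114.9552, payoff=0.0000, prob=0.010559
UUUD: Ā=192.1907, payoff=0.0000, prob=0.080250
DDDU: Ā=72.4468, payoff=34.9032, prob=0.001389
UDDU: Ā=121.1220, payoff=0.0000, prob=0.010559
DUDU: Ā=101.5570, payoff=5.7930, prob=0.010559
UUDU: Ā=169.7907, payoff=0.0000, prob=0.080250
DDUU: Ā=89.0354, payoff=18.3146, prob=0.010559
UDUU: Ā=148.8561, payoff=0.0000, prob=0.080250
DUUU: Ā=129.2911, payoff=0.0000, prob=0.080250
UUUU: Ā=216.1586, payoff=0.0000, prob=0.609903
Price = Σ prob·payoff / R^4 = 0.367691 / 1.082432 = 0.3397

price = 0.3397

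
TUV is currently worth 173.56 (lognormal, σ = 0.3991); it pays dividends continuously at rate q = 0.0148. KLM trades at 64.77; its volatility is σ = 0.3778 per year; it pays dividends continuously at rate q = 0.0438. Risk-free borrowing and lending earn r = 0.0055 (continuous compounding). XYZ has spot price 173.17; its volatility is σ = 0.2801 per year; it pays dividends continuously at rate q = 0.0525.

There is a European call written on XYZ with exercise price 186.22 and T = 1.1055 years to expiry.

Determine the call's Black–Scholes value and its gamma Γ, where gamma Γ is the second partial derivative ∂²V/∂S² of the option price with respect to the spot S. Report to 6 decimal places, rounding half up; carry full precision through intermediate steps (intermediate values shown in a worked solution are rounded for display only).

σ√T = 0.2801·√1.1055 = 0.294505
d₁ = (ln(S/K) + (r−q+σ²/2)T) / (σ√T) = (ln(173.17/186.22) + (0.0055−0.0525+0.2801²/2)·1.1055) / 0.294505 = (-0.072655 − 0.008592) / 0.294505 = -0.275876
d₂ = d₁ − σ√T = -0.275876 − 0.294505 = -0.570381
e^{−rT} = 0.993938
e^{−qT} = 0.943613
N(d₁) = 0.391322,  N(d₂) = 0.284210
Call price V = S·e^{−qT}·N(d₁) − K·e^{−rT}·N(d₂) = 63.944098 − 52.604682 = 11.339416
φ(d₁) = (1/√(2π))·e^{−d₁²/2} = 0.384046
Γ = e^{−qT}·φ(d₁) / (S·σ·√T) = 0.007106

price = 11.339416
Γ = 0.007106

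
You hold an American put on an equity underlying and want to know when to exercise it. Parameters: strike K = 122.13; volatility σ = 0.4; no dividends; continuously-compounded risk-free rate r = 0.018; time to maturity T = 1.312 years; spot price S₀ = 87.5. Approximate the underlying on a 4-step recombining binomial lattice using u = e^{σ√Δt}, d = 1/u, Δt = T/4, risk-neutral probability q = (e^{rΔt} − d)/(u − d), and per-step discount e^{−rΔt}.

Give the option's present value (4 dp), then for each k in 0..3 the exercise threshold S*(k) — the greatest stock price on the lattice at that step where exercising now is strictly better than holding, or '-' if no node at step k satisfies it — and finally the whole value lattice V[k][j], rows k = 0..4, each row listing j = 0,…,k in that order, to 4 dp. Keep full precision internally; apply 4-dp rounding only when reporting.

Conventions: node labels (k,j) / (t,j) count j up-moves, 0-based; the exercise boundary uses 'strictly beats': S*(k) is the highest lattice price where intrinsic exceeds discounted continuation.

price = 39.7288
boundary = - - 55.3385 69.5853
tree:
39.7288
52.8616 24.5644
66.7915 36.9160 10.1358
78.1215 52.5447 18.7351 0.0000
87.1317 66.7915 34.6300 0.0000 0.0000

Δt=0.32800, u=1.25745, d=0.79526, q=0.45579, disc=e^(-rΔt)=0.99411
k=4 terminal: V=max(K-S,0) → 87.1317 66.7915 34.6300 0.0000 0.0000
k=3: j=0 S=44.0085 intr=78.1215 cont=77.4025 V=78.1215[EX]; j=1 S=69.5853 intr=52.5447 cont=51.8257 V=52.5447[EX]; j=2 S=110.0268 intr=12.1032 cont=18.7351 V=18.7351[hold]; j=3 S=173.9720 intr=0.0000 cont=0.0000 V=0.0000[hold]  S*(3)=69.5853
k=2: j=0 S=55.3385 intr=66.7915 cont=66.0726 V=66.7915[EX]; j=1 S=87.5000 intr=34.6300 cont=36.9160 V=36.9160[hold]; j=2 S=138.3531 intr=0.0000 cont=10.1358 V=10.1358[hold]  S*(2)=55.3385
k=1: j=0 S=69.5853 intr=52.5447 cont=52.8616 V=52.8616[hold]; j=1 S=110.0268 intr=12.1032 cont=24.5644 V=24.5644[hold]  S*(1)=-
k=0: j=0 S=87.5000 intr=34.6300 cont=39.7288 V=39.7288[hold]  S*(0)=-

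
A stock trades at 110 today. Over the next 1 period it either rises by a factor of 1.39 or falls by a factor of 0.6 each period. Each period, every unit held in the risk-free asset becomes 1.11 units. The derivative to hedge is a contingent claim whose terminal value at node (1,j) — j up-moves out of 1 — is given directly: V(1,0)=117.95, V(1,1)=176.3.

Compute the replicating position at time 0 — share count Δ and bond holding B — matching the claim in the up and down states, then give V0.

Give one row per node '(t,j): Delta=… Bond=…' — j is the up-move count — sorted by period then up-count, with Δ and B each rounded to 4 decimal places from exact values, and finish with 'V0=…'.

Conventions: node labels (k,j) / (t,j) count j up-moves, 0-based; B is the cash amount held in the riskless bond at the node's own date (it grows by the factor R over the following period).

Arbitrage-free pricing uses the up-move probability p* = (R−d)/(u−d) = 0.6456, discounting each step at R = 1.11.
Terminal payoffs: V(1,0)=117.9500, V(1,1)=176.3000
Node (0,0) S=110.0000: V=(p*·176.3000+(1−p*)·117.9500)/1.11=140.1973; Δ=(176.3000−117.9500)/(152.9000−66.0000)=0.6715; B=V−Δ·S=66.3365
Check: Δ(0,0)·S0 + B(0,0) = 140.1973 = V0.

(0,0): Delta=0.6715 Bond=66.3365
V0=140.1973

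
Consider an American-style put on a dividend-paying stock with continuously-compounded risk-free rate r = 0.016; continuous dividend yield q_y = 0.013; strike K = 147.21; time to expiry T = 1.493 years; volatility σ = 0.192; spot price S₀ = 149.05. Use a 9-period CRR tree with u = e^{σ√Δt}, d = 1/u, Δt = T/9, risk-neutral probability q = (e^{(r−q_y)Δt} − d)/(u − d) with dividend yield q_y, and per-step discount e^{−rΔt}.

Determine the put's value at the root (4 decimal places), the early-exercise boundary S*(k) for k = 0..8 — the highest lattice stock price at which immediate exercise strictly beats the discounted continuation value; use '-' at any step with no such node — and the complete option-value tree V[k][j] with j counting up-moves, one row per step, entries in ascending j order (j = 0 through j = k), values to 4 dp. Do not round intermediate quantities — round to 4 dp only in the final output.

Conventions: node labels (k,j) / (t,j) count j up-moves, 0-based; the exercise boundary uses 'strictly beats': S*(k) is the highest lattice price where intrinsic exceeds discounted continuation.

price = 12.8208
boundary = - - - - - 100.8142 109.0144 117.8815 127.4700
tree:
12.8208
17.6127 7.7751
23.5437 11.3773 3.9718
30.5300 16.2141 6.2758 1.5338
38.2981 22.4042 9.6943 2.6604 0.3395
46.3958 29.8629 14.5640 4.5485 0.6592 0.0000
53.9792 38.1956 21.1305 7.6332 1.2800 0.0000 0.0000
60.9921 46.3958 29.3285 12.4940 2.4855 0.0000 0.0000 0.0000
67.4775 53.9792 38.1956 19.7400 4.8263 0.0000 0.0000 0.0000 0.0000
73.4751 60.9921 46.3958 29.3285 9.3717 0.0000 0.0000 0.0000 0.0000 0.0000

Δt=0.16589, u=1.08134, d=0.92478, q=0.48364, disc=e^(-rΔt)=0.99735
k=9 terminal: V=max(K-S,0) → 73.4751 60.9921 46.3958 29.3285 9.3717 0.0000 0.0000 0.0000 0.0000 0.0000
k=8: j=0 S=79.7325 intr=67.4775 cont=67.2590 V=67.4775[EX]; j=1 S=93.2308 intr=53.9792 cont=53.7898 V=53.9792[EX]; j=2 S=109.0144 intr=38.1956 cont=38.0403 V=38.1956[EX]; j=3 S=127.4700 intr=19.7400 cont=19.6244 V=19.7400[EX]; j=4 S=149.0500 intr=0.0000 cont=4.8263 V=4.8263[hold]; j=5 S=174.2834 intr=0.0000 cont=0.0000 V=0.0000[hold]; j=6 S=203.7888 intr=0.0000 cont=0.0000 V=0.0000[hold]; j=7 S=238.2892 intr=0.0000 cont=0.0000 V=0.0000[hold]; j=8 S=278.6304 intr=0.0000 cont=0.0000 V=0.0000[hold]  S*(8)=127.4700
k=7: j=0 S=86.2179 intr=60.9921 cont=60.7876 V=60.9921[EX]; j=1 S=100.8142 intr=46.3958 cont=46.2228 V=46.3958[EX]; j=2 S=117.8815 intr=29.3285 cont=29.1922 V=29.3285[EX]; j=3 S=137.8383 intr=9.3717 cont=12.4940 V=12.4940[hold]; j=4 S=161.1737 intr=0.0000 cont=2.4855 V=2.4855[hold]; j=5 S=188.4596 intr=0.0000 cont=0.0000 V=0.0000[hold]; j=6 S=220.3649 intr=0.0000 cont=0.0000 V=0.0000[hold]; j=7 S=257.6716 intr=0.0000 cont=0.0000 V=0.0000[hold]  S*(7)=117.8815
k=6: j=0 S=93.2308 intr=53.9792 cont=53.7898 V=53.9792[EX]; j=1 S=109.0144 intr=38.1956 cont=38.0403 V=38.1956[EX]; j=2 S=127.4700 intr=19.7400 cont=21.1305 V=21.1305[hold]; j=3 S=149.0500 intr=0.0000 cont=7.6332 V=7.6332[hold]; j=4 S=174.2834 intr=0.0000 cont=1.2800 V=1.2800[hold]; j=5 S=203.7888 intr=0.0000 cont=0.0000 V=0.0000[hold]; j=6 S=238.2892 intr=0.0000 cont=0.0000 V=0.0000[hold]  S*(6)=109.0144
k=5: j=0 S=100.8142 intr=46.3958 cont=46.2228 V=46.3958[EX]; j=1 S=117.8815 intr=29.3285 cont=29.8629 V=29.8629[hold]; j=2 S=137.8383 intr=9.3717 cont=14.5640 V=14.5640[hold]; j=3 S=161.1737 intr=0.0000 cont=4.5485 V=4.5485[hold]; j=4 S=188.4596 intr=0.0000 cont=0.6592 V=0.6592[hold]; j=5 S=220.3649 intr=0.0000 cont=0.0000 V=0.0000[hold]  S*(5)=100.8142
k=4: j=0 S=109.0144 intr=38.1956 cont=38.2981 V=38.2981[hold]; j=1 S=127.4700 intr=19.7400 cont=22.4042 V=22.4042[hold]; j=2 S=149.0500 intr=0.0000 cont=9.6943 V=9.6943[hold]; j=3 S=174.2834 intr=0.0000 cont=2.6604 V=2.6604[hold]; j=4 S=203.7888 intr=0.0000 cont=0.3395 V=0.3395[hold]  S*(4)=-
k=3: j=0 S=117.8815 intr=29.3285 cont=30.5300 V=30.5300[hold]; j=1 S=137.8383 intr=9.3717 cont=16.2141 V=16.2141[hold]; j=2 S=161.1737 intr=0.0000 cont=6.2758 V=6.2758[hold]; j=3 S=188.4596 intr=0.0000 cont=1.5338 V=1.5338[hold]  S*(3)=-
k=2: j=0 S=127.4700 intr=19.7400 cont=23.5437 V=23.5437[hold]; j=1 S=149.0500 intr=0.0000 cont=11.3773 V=11.3773[hold]; j=2 S=174.2834 intr=0.0000 cont=3.9718 V=3.9718[hold]  S*(2)=-
k=1: j=0 S=137.8383 intr=9.3717 cont=17.6127 V=17.6127[hold]; j=1 S=161.1737 intr=0.0000 cont=7.7751 V=7.7751[hold]  S*(1)=-
k=0: j=0 S=149.0500 intr=0.0000 cont=12.8208 V=12.8208[hold]  S*(0)=-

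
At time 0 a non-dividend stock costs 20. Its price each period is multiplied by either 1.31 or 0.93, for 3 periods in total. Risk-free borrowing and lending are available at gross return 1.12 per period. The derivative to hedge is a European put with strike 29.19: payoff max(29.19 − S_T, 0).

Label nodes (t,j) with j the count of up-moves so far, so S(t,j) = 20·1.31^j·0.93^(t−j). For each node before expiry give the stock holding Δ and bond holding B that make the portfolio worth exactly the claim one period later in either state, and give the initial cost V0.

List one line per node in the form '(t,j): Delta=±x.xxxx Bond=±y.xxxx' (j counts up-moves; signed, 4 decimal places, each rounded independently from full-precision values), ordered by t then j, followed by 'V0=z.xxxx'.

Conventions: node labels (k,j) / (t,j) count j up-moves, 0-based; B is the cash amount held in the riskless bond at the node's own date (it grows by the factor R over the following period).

The replicating-portfolio and risk-neutral prices coincide; use p* = (1.12−0.93)/(1.31−0.93) = 0.5000 for the latter.
Terminal payoffs: V(3,0)=13.1029, V(3,1)=6.5296, V(3,2)=0.0000, V(3,3)=0.0000
  t=2,j=0: stock 17.2980 → up 22.6604 (V=6.5296), down 16.0871 (V=13.1029). Price 8.7645; hedge Δ=-1.0000, bond B=26.0625.
  t=2,j=1: stock 24.3660 → up 31.9195 (V=0.0000), down 22.6604 (V=6.5296). Price 2.9150; hedge Δ=-0.7052, bond B=20.0982.
  t=2,j=2: stock 34.3220 → up 44.9618 (V=0.0000), down 31.9195 (V=0.0000). Price 0.0000; hedge Δ=0.0000, bond B=0.0000.
  t=1,j=0: stock 18.6000 → up 24.3660 (V=2.9150), down 17.2980 (V=8.7645). Price 5.2141; hedge Δ=-0.8276, bond B=20.6075.
  t=1,j=1: stock 26.2000 → up 34.3220 (V=0.0000), down 24.3660 (V=2.9150). Price 1.3013; hedge Δ=-0.2928, bond B=8.9724.
  t=0,j=0: stock 20.0000 → up 26.2000 (V=1.3013), down 18.6000 (V=5.2141). Price 2.9087; hedge Δ=-0.5148, bond B=13.2053.
Verification: the root portfolio costs Δ(0,0)·S0 + B(0,0) = 2.9087, matching V0.

(0,0): Delta=-0.5148 Bond=13.2053
(1,0): Delta=-0.8276 Bond=20.6075
(1,1): Delta=-0.2928 Bond=8.9724
(2,0): Delta=-1.0000 Bond=26.0625
(2,1): Delta=-0.7052 Bond=20.0982
(2,2): Delta=0.0000 Bond=0.0000
V0=2.9087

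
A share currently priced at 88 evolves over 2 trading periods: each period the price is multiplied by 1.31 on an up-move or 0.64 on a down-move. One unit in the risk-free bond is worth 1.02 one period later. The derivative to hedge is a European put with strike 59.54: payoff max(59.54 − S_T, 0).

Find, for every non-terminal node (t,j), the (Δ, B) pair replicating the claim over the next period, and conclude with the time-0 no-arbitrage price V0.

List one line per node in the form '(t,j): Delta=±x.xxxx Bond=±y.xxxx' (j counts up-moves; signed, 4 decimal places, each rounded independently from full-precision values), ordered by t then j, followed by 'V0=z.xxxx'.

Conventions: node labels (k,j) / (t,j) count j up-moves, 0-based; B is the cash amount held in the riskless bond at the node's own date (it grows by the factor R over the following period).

Since d<R<u, set p* = (R−d)/(u−d) = 0.5672; price each node as the discounted p*-expectation of its children.
Terminal payoffs: V(2,0)=23.4952, V(2,1)=0.0000, V(2,2)=0.0000
(1,0): S=56.3200. Δ = (V_up−V_dn)/(S_up−S_dn) = (0.0000−23.4952)/(73.7792−36.0448) = -0.6226. V = [p*·0.0000 + (1−p*)·23.4952]/1.02 = 9.9702. B = V − Δ·S = 45.0376.
(1,1): S=115.2800. Δ = (V_up−V_dn)/(S_up−S_dn) = (0.0000−0.0000)/(151.0168−73.7792) = 0.0000. V = [p*·0.0000 + (1−p*)·0.0000]/1.02 = 0.0000. B = V − Δ·S = 0.0000.
(0,0): S=88.0000. Δ = (V_up−V_dn)/(S_up−S_dn) = (0.0000−9.9702)/(115.2800−56.3200) = -0.1691. V = [p*·0.0000 + (1−p*)·9.9702]/1.02 = 4.2308. B = V − Δ·S = 19.1117.
As a check, the time-0 holding Δ(0,0)·S0 + B(0,0) comes to 4.2308 — exactly V0.

(0,0): Delta=-0.1691 Bond=19.1117
(1,0): Delta=-0.6226 Bond=45.0376
(1,1): Delta=0.0000 Bond=0.0000
V0=4.2308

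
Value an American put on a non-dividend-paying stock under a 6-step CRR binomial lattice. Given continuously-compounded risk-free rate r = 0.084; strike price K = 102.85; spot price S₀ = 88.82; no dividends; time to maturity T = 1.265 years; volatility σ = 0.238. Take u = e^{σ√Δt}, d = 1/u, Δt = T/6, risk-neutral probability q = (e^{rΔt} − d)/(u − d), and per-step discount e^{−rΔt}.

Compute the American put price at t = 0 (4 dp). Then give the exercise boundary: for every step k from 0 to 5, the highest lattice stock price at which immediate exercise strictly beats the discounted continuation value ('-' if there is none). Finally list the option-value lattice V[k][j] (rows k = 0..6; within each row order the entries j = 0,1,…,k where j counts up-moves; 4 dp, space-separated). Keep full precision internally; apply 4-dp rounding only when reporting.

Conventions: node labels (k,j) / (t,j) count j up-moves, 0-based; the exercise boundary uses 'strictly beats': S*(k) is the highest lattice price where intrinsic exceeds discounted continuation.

price = 14.7609
boundary = - 79.6252 71.3822 79.6252 88.8200 79.6252
tree:
14.7609
23.2248 8.4310
31.4678 14.3130 3.9730
38.8574 23.2248 7.6084 1.1779
45.4820 31.4678 14.0300 2.6901 0.0000
51.4209 38.8574 23.2248 6.1435 0.0000 0.0000
56.7449 45.4820 31.4678 14.0300 0.0000 0.0000 0.0000

params: Δt=0.21083 u=1.11548 d=0.89648 q=0.55430 e^(-rΔt)=0.98245
t_6 payoffs: 56.7449 45.4820 31.4678 14.0300 0.0000 0.0000 0.0000
t_5: node(5,0) S=51.4291 payoff=51.4209 vs cont=49.6154 → 51.4209 [stop]  node(5,1) S=63.9926 payoff=38.8574 vs cont=37.0520 → 38.8574 [stop]  node(5,2) S=79.6252 payoff=23.2248 vs cont=21.4194 → 23.2248 [stop]  node(5,3) S=99.0766 payoff=3.7734 vs cont=6.1435 → 6.1435 [wait]  node(5,4) S=123.2798 payoff=0.0000 vs cont=0.0000 → 0.0000 [wait]  node(5,5) S=153.3955 payoff=0.0000 vs cont=0.0000 → 0.0000 [wait]  ⇒ S*(5)=79.6252
t_4: node(4,0) S=57.3680 payoff=45.4820 vs cont=43.6766 → 45.4820 [stop]  node(4,1) S=71.3822 payoff=31.4678 vs cont=29.6623 → 31.4678 [stop]  node(4,2) S=88.8200 payoff=14.0300 vs cont=13.5152 → 14.0300 [stop]  node(4,3) S=110.5176 payoff=0.0000 vs cont=2.6901 → 2.6901 [wait]  node(4,4) S=137.5157 payoff=0.0000 vs cont=0.0000 → 0.0000 [wait]  ⇒ S*(4)=88.8200
t_3: node(3,0) S=63.9926 payoff=38.8574 vs cont=37.0520 → 38.8574 [stop]  node(3,1) S=79.6252 payoff=23.2248 vs cont=21.4194 → 23.2248 [stop]  node(3,2) S=99.0766 payoff=3.7734 vs cont=7.6084 → 7.6084 [wait]  node(3,3) S=123.2798 payoff=0.0000 vs cont=1.1779 → 1.1779 [wait]  ⇒ S*(3)=79.6252
t_2: node(2,0) S=71.3822 payoff=31.4678 vs cont=29.6623 → 31.4678 [stop]  node(2,1) S=88.8200 payoff=14.0300 vs cont=14.3130 → 14.3130 [wait]  node(2,2) S=110.5176 payoff=0.0000 vs cont=3.9730 → 3.9730 [wait]  ⇒ S*(2)=71.3822
t_1: node(1,0) S=79.6252 payoff=23.2248 vs cont=21.5735 → 23.2248 [stop]  node(1,1) S=99.0766 payoff=3.7734 vs cont=8.4310 → 8.4310 [wait]  ⇒ S*(1)=79.6252
t_0: node(0,0) S=88.8200 payoff=14.0300 vs cont=14.7609 → 14.7609 [wait]  ⇒ S*(0)=-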